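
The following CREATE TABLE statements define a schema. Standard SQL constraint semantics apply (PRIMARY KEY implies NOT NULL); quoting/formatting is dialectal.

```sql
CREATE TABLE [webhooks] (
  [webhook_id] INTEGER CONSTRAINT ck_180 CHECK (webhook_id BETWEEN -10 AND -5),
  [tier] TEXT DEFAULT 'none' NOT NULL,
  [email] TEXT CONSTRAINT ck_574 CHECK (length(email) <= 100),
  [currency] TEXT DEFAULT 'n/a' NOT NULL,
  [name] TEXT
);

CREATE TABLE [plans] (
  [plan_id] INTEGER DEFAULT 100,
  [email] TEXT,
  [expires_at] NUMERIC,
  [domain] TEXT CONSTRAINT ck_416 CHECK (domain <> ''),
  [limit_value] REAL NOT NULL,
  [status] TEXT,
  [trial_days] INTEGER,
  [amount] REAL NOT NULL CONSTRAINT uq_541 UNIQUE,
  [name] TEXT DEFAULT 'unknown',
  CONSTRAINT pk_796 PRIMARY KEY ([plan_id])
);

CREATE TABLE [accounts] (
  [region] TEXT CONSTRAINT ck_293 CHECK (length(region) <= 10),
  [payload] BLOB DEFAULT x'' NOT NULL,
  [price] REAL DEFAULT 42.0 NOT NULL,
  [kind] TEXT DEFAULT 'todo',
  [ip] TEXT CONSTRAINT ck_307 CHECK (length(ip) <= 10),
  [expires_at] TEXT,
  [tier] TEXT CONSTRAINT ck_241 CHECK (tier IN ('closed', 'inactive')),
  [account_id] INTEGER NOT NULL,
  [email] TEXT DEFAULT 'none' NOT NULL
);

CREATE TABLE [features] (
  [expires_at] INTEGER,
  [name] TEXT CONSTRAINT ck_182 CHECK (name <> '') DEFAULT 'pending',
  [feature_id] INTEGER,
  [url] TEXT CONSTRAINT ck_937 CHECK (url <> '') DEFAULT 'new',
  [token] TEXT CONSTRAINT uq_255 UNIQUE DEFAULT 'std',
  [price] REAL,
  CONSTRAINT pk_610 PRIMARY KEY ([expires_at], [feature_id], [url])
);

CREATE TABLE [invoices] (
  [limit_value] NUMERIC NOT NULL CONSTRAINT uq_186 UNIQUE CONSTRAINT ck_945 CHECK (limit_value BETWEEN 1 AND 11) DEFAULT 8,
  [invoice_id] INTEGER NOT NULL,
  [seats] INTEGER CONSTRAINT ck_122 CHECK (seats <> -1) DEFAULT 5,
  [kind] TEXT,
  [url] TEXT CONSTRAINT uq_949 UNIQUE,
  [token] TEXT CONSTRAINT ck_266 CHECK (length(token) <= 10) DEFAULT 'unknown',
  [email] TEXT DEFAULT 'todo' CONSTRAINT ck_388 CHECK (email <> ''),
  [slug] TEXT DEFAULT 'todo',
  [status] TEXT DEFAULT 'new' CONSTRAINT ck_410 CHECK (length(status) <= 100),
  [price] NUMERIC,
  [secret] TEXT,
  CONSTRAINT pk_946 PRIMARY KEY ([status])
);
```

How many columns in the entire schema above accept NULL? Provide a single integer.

25

webhooks: 3 nullable (webhook_id, email, name — PK none and explicit NOT NULL columns excluded).
plans: 6 nullable (email, expires_at, domain, status, trial_days, name — PK (plan_id) and explicit NOT NULL columns excluded).
accounts: 5 nullable (region, kind, ip, expires_at, tier — PK none and explicit NOT NULL columns excluded).
features: 3 nullable (name, token, price — PK (expires_at, feature_id, url) and explicit NOT NULL columns excluded).
invoices: 8 nullable (seats, kind, url, token, email, slug, price, secret — PK (status) and explicit NOT NULL columns excluded).
Total: 3 + 6 + 5 + 3 + 8 = 25.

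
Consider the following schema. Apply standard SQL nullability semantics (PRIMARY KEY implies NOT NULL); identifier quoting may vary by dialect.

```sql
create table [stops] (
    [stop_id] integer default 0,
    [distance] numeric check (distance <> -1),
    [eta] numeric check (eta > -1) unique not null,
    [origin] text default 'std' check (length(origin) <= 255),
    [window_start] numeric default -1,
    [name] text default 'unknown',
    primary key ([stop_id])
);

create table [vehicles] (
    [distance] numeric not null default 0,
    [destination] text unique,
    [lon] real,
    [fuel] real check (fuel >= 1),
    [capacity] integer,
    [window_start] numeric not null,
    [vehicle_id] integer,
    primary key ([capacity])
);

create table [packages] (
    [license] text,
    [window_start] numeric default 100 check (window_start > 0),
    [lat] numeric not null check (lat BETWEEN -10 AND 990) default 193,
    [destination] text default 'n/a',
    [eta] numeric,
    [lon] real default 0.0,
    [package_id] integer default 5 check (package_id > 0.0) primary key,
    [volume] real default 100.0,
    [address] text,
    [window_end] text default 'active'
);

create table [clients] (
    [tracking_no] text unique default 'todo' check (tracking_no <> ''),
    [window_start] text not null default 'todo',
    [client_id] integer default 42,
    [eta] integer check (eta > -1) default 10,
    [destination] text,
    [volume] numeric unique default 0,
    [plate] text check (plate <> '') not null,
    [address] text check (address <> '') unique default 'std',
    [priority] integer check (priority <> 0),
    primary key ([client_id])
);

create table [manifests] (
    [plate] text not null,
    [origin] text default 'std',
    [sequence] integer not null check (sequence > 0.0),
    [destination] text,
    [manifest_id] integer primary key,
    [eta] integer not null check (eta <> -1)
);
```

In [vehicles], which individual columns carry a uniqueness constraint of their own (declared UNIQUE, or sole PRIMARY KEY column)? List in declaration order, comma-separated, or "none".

- distance: no UNIQUE or single-column PK constraint.
- destination: declared UNIQUE → unique.
- lon: no UNIQUE or single-column PK constraint.
- fuel: no UNIQUE or single-column PK constraint.
- capacity: single-column PRIMARY KEY → unique.
- window_start: no UNIQUE or single-column PK constraint.
- vehicle_id: no UNIQUE or single-column PK constraint.

destination, capacity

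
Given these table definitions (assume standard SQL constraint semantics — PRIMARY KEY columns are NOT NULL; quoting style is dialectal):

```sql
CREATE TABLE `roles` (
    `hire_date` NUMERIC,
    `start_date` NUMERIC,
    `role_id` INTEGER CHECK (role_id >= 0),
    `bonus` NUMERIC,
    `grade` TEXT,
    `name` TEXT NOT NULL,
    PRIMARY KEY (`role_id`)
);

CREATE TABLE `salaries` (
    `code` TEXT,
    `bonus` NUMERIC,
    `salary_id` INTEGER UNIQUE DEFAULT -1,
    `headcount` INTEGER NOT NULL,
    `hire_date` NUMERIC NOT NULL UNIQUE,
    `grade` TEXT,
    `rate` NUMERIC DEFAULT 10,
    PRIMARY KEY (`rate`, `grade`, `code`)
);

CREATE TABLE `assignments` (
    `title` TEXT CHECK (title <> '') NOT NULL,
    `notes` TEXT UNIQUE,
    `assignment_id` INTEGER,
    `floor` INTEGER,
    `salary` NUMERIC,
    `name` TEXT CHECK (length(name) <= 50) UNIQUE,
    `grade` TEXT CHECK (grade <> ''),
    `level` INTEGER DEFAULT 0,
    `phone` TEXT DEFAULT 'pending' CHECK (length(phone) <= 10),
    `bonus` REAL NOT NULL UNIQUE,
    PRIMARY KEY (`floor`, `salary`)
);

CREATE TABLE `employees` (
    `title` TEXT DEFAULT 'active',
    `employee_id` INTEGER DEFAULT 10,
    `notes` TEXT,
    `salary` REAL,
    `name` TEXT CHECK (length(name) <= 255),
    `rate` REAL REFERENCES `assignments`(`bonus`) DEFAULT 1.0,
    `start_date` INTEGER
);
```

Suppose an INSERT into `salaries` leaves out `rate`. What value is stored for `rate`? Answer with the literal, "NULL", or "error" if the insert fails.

rate has an explicit DEFAULT 10.
When the column is omitted from an INSERT, that default is used.

10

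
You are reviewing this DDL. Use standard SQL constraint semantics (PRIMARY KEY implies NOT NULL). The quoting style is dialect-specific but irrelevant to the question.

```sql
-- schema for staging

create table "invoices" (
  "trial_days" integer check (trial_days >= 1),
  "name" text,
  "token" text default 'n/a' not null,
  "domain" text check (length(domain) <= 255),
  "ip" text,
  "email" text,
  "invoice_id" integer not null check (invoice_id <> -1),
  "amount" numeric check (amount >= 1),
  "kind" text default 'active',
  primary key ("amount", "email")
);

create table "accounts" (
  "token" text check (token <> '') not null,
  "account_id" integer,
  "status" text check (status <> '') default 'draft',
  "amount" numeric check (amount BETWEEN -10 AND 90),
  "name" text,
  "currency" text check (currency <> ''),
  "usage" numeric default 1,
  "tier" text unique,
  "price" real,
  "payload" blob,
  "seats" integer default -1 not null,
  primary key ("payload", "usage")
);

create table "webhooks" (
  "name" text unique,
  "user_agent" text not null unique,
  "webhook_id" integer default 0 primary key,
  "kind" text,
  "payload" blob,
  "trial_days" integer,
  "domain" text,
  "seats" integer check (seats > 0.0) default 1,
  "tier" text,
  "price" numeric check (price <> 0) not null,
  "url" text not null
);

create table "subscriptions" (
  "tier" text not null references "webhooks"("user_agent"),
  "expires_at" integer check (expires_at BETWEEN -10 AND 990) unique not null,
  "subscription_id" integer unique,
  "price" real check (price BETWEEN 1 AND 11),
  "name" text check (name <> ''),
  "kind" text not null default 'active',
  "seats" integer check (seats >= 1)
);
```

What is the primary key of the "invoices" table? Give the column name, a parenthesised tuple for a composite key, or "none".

A table-level PRIMARY KEY clause names 2 columns: amount, email.
This is a composite key — the combination is unique, not each column individually.

(amount, email)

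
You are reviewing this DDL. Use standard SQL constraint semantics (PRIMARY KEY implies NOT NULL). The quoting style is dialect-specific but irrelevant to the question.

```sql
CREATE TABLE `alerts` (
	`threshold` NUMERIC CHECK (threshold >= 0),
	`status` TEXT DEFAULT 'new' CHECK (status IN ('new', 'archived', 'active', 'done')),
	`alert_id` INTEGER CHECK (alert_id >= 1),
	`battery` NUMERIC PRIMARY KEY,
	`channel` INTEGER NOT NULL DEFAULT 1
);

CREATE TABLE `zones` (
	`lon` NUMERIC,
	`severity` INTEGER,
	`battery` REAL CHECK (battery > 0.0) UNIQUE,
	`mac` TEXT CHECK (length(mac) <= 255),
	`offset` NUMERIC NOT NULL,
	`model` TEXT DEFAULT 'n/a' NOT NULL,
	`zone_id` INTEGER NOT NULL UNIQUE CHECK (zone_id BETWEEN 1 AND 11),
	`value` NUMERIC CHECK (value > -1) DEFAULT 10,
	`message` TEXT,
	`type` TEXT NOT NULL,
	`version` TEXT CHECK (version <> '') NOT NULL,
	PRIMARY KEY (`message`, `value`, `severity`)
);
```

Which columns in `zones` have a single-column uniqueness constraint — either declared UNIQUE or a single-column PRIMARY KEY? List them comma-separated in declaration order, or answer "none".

- lon: no UNIQUE or single-column PK constraint.
- severity: part of a composite PRIMARY KEY — only the tuple is unique, not this column on its own.
- battery: declared UNIQUE → unique.
- mac: no UNIQUE or single-column PK constraint.
- offset: no UNIQUE or single-column PK constraint.
- model: no UNIQUE or single-column PK constraint.
- zone_id: declared UNIQUE → unique.
- value: part of a composite PRIMARY KEY — only the tuple is unique, not this column on its own.
- message: part of a composite PRIMARY KEY — only the tuple is unique, not this column on its own.
- type: no UNIQUE or single-column PK constraint.
- version: no UNIQUE or single-column PK constraint.

battery, zone_id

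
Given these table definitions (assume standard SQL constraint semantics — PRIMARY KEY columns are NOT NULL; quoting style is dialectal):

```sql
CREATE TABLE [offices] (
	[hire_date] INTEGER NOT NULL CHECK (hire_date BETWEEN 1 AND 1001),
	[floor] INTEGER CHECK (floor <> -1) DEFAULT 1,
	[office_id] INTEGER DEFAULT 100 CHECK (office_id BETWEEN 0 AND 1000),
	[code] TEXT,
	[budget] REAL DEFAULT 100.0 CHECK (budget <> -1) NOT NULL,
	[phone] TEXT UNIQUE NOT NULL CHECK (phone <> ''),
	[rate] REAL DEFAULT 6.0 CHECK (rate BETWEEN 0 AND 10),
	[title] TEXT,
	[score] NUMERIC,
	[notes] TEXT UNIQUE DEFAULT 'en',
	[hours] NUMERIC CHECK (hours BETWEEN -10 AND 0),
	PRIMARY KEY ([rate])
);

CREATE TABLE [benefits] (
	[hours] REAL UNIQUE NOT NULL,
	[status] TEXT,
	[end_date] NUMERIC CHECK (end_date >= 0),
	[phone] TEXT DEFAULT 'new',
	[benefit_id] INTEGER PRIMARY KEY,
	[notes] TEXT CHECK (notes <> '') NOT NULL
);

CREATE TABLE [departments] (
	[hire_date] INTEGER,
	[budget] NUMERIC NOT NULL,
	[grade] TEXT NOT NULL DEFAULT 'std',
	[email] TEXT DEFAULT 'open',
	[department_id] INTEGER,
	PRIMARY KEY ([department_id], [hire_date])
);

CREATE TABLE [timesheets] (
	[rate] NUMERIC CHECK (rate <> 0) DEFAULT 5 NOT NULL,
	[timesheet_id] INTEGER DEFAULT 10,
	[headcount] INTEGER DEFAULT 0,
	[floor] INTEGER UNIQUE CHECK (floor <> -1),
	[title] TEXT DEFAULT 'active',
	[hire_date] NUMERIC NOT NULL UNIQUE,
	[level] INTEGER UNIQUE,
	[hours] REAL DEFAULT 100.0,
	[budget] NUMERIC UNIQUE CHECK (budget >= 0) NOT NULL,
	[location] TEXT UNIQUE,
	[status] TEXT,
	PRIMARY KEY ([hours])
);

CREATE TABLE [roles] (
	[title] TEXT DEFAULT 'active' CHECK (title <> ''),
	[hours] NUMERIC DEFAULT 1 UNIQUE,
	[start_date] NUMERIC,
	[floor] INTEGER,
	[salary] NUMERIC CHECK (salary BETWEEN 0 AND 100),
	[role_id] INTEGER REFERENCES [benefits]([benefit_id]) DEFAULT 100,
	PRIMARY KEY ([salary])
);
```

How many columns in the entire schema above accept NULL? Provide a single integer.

offices: 7 nullable (floor, office_id, code, title, score, notes, hours — PK (rate) and explicit NOT NULL columns excluded).
benefits: 3 nullable (status, end_date, phone — PK (benefit_id) and explicit NOT NULL columns excluded).
departments: 1 nullable (email — PK (department_id, hire_date) and explicit NOT NULL columns excluded).
timesheets: 7 nullable (timesheet_id, headcount, floor, title, level, location, status — PK (hours) and explicit NOT NULL columns excluded).
roles: 5 nullable (title, hours, start_date, floor, role_id — PK (salary) and explicit NOT NULL columns excluded).
Total: 7 + 3 + 1 + 7 + 5 = 23.

23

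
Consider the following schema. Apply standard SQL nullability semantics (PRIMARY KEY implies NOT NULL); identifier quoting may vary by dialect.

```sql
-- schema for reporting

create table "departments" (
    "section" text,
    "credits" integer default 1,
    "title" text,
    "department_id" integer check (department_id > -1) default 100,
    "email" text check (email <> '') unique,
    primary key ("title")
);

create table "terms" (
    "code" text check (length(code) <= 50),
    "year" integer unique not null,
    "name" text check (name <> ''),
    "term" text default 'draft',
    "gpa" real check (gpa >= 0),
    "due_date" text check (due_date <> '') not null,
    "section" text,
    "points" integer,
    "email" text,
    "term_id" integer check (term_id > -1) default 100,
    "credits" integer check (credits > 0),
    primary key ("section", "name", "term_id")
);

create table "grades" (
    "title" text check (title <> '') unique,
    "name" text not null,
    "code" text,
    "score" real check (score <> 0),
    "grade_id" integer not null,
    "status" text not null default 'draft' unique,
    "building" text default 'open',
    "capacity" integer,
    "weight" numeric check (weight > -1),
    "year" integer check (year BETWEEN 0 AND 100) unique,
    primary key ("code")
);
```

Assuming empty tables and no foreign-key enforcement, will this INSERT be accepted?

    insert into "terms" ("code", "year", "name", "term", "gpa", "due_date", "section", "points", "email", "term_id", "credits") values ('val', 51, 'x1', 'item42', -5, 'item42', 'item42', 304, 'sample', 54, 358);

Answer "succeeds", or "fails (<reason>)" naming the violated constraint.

fails (CHECK on gpa)

The value -5 for gpa violates CHECK (gpa >= 0).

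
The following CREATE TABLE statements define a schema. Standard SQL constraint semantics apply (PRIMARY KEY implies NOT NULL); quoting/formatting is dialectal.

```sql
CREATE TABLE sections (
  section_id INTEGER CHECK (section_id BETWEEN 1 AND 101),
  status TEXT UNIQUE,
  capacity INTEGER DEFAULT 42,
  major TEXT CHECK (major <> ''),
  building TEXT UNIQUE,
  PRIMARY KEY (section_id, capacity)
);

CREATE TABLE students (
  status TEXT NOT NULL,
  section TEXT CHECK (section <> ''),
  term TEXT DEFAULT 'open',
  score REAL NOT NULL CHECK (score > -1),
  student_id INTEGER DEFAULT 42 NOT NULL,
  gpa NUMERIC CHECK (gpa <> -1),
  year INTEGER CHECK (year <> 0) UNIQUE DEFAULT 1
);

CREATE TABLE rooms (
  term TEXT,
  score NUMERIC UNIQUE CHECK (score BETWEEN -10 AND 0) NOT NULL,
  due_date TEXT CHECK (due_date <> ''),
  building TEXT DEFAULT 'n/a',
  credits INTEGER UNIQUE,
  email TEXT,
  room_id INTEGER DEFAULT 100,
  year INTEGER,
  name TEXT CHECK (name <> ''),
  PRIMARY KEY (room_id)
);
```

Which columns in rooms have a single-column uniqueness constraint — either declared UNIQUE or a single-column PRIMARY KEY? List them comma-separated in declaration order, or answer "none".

score, credits, room_id

- term: no UNIQUE or single-column PK constraint.
- score: declared UNIQUE → unique.
- due_date: no UNIQUE or single-column PK constraint.
- building: no UNIQUE or single-column PK constraint.
- credits: declared UNIQUE → unique.
- email: no UNIQUE or single-column PK constraint.
- room_id: single-column PRIMARY KEY → unique.
- year: no UNIQUE or single-column PK constraint.
- name: no UNIQUE or single-column PK constraint.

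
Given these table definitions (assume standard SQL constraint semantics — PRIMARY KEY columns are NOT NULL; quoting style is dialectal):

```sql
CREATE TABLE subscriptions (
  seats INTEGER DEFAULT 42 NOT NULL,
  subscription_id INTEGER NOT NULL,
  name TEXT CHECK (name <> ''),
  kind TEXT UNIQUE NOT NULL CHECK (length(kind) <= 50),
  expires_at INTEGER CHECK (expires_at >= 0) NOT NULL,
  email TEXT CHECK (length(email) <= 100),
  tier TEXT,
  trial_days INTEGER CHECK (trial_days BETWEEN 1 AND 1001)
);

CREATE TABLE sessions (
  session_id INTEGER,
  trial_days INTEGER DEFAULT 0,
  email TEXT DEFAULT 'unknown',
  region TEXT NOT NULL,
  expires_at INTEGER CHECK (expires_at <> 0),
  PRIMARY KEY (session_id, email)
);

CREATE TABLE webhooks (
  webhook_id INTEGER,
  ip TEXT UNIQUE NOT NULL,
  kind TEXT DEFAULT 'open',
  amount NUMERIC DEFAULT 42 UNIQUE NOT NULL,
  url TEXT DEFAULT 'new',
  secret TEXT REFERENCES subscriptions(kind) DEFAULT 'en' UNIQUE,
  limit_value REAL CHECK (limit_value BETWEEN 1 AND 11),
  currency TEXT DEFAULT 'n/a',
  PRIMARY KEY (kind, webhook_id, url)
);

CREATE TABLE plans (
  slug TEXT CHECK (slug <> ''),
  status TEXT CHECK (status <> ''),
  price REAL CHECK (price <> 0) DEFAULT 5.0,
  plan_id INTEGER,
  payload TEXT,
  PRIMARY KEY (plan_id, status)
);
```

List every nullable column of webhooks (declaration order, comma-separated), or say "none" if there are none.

- webhook_id: part of the PRIMARY KEY, which implies NOT NULL → not nullable.
- ip: declared NOT NULL → not nullable.
- kind: part of the PRIMARY KEY, which implies NOT NULL → not nullable.
- amount: declared NOT NULL → not nullable.
- url: part of the PRIMARY KEY, which implies NOT NULL → not nullable.
- secret: a foreign key column may be NULL unless separately constrained → nullable.
- limit_value: CHECK does not forbid NULL (a CHECK constraint passes when its expression is NULL) → nullable.
- currency: DEFAULT only fills an omitted column; an explicit NULL is still allowed → nullable.

secret, limit_value, currency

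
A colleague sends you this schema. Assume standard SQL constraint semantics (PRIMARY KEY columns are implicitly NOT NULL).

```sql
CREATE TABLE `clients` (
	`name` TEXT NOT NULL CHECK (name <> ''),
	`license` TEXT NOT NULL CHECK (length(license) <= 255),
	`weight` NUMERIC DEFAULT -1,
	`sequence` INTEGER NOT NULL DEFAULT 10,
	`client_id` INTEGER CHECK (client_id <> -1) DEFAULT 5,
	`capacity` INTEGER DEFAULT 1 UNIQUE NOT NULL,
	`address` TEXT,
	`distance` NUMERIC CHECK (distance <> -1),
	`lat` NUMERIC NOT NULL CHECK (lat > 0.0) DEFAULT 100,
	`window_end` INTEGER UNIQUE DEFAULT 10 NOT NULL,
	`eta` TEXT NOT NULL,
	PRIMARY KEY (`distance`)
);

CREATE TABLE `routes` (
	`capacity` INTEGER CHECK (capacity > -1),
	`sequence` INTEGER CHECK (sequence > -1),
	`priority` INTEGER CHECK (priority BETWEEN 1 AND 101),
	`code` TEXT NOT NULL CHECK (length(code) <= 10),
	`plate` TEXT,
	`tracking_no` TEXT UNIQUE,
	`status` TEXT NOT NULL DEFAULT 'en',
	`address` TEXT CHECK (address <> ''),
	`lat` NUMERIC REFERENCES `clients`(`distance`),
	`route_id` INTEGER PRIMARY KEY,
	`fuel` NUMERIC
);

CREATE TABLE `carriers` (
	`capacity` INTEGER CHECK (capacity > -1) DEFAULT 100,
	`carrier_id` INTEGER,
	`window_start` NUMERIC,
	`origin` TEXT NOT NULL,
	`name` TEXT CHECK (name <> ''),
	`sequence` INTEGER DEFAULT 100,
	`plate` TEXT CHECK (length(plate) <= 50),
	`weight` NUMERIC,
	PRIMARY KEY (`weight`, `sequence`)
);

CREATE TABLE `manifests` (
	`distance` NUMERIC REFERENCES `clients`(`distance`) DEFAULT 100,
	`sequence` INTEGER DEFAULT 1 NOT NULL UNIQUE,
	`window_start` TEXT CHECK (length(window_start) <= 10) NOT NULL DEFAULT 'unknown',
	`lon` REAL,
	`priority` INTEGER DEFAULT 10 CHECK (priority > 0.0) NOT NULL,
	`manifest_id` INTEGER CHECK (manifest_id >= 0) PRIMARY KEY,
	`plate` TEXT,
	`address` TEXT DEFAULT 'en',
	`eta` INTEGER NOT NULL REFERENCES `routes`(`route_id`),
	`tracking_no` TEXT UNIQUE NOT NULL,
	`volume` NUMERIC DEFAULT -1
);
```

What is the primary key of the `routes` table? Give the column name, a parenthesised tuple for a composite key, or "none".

route_id is declared PRIMARY KEY inline on the column.

route_id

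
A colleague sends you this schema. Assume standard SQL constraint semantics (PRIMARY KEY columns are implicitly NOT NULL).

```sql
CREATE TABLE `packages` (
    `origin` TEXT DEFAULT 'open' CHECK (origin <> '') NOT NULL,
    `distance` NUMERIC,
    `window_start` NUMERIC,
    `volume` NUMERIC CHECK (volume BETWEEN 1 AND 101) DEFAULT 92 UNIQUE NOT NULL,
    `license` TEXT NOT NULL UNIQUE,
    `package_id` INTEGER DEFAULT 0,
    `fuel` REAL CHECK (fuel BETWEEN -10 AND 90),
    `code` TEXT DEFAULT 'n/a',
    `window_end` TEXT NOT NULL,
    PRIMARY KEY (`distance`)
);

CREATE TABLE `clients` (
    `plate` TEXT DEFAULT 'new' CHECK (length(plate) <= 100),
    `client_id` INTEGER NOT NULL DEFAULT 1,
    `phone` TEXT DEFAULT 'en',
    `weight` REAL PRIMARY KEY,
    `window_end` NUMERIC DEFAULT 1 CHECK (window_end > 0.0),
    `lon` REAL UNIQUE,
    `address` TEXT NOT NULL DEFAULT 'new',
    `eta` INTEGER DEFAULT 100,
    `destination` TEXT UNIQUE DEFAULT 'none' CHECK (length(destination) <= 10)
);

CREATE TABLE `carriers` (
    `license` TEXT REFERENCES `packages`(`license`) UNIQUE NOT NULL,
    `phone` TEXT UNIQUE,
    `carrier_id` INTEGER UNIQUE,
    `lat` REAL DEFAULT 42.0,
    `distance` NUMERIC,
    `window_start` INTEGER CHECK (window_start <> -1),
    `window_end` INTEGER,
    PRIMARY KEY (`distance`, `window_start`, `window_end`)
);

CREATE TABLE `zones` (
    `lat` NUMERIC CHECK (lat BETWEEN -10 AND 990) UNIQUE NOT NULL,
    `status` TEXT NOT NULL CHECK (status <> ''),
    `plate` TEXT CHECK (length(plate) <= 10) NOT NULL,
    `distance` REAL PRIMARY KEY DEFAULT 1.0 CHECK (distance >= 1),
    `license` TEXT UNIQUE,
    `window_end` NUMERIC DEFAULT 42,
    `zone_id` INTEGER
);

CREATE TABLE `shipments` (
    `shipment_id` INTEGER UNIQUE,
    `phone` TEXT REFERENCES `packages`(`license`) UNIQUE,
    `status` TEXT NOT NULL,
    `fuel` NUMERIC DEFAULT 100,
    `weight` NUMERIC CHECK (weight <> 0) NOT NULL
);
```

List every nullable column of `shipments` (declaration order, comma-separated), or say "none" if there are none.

shipment_id, phone, fuel

- shipment_id: UNIQUE does not imply NOT NULL → nullable.
- phone: a foreign key column may be NULL unless separately constrained → nullable.
- status: declared NOT NULL → not nullable.
- fuel: DEFAULT only fills an omitted column; an explicit NULL is still allowed → nullable.
- weight: declared NOT NULL → not nullable.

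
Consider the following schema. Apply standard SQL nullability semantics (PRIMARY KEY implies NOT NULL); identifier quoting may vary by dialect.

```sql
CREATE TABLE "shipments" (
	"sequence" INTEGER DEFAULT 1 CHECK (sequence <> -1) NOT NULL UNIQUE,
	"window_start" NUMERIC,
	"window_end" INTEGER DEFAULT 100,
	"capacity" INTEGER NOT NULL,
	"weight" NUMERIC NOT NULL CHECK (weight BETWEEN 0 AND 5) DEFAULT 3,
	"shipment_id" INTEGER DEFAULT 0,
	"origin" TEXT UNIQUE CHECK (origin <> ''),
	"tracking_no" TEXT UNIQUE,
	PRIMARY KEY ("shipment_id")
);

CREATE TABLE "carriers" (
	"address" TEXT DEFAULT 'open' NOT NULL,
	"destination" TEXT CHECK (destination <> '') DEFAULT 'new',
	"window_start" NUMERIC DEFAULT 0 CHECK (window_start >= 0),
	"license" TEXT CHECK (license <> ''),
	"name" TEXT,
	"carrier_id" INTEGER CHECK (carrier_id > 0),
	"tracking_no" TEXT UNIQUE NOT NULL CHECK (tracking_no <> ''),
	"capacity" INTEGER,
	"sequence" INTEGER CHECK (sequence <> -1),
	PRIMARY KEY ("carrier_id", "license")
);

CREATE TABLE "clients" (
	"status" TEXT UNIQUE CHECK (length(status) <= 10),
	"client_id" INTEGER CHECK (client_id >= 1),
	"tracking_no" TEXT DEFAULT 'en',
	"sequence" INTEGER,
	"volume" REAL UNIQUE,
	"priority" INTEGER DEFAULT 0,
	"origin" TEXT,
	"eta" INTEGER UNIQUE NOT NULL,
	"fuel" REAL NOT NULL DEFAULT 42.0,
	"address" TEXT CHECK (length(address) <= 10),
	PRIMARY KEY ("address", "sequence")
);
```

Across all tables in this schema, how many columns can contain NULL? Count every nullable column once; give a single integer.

15

shipments: 4 nullable (window_start, window_end, origin, tracking_no — PK (shipment_id) and explicit NOT NULL columns excluded).
carriers: 5 nullable (destination, window_start, name, capacity, sequence — PK (carrier_id, license) and explicit NOT NULL columns excluded).
clients: 6 nullable (status, client_id, tracking_no, volume, priority, origin — PK (address, sequence) and explicit NOT NULL columns excluded).
Total: 4 + 5 + 6 = 15.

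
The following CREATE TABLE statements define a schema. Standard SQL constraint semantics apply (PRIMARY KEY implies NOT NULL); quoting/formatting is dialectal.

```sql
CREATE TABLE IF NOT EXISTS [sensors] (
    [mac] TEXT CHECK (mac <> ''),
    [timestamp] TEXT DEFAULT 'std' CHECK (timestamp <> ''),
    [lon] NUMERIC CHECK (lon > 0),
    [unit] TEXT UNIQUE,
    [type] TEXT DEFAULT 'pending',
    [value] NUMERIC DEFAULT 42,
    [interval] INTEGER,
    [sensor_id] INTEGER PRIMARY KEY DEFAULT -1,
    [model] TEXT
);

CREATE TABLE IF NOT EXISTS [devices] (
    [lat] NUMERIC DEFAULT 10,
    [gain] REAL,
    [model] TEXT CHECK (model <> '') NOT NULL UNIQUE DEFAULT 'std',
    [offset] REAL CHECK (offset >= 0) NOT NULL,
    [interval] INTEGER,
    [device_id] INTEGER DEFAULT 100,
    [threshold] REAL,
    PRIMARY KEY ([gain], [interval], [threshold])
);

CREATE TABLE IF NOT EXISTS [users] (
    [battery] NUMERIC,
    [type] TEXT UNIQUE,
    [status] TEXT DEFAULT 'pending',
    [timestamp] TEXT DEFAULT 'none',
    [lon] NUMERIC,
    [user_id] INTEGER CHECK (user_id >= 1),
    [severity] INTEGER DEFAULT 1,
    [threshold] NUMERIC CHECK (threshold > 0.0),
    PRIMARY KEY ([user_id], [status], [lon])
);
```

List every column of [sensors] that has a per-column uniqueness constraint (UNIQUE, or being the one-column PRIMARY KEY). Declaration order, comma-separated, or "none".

unit, sensor_id

- mac: no UNIQUE or single-column PK constraint.
- timestamp: no UNIQUE or single-column PK constraint.
- lon: no UNIQUE or single-column PK constraint.
- unit: declared UNIQUE → unique.
- type: no UNIQUE or single-column PK constraint.
- value: no UNIQUE or single-column PK constraint.
- interval: no UNIQUE or single-column PK constraint.
- sensor_id: single-column PRIMARY KEY → unique.
- model: no UNIQUE or single-column PK constraint.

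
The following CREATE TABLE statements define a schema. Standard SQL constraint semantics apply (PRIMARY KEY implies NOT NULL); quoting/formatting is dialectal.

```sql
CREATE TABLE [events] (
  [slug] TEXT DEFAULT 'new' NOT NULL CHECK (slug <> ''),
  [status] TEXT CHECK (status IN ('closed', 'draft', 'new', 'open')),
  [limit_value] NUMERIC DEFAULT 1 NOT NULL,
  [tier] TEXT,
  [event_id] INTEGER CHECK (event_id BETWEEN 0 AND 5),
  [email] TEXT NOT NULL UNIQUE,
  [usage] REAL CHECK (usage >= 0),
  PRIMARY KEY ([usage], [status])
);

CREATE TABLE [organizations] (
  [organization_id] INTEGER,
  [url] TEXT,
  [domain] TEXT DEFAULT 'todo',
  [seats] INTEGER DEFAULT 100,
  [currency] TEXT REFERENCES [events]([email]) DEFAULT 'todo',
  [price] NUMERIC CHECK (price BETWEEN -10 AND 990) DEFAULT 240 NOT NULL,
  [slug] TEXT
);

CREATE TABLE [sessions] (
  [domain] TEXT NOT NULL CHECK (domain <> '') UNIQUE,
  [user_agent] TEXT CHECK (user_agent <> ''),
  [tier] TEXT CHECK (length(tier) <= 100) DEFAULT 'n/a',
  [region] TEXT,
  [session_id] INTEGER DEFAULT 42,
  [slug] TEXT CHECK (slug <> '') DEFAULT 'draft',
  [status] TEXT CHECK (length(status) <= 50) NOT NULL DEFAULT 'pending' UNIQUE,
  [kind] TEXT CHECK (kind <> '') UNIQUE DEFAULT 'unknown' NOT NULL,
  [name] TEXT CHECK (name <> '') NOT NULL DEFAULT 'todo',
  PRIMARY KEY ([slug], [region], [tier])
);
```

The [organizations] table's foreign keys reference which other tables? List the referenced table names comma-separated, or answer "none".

events

- currency REFERENCES events(email).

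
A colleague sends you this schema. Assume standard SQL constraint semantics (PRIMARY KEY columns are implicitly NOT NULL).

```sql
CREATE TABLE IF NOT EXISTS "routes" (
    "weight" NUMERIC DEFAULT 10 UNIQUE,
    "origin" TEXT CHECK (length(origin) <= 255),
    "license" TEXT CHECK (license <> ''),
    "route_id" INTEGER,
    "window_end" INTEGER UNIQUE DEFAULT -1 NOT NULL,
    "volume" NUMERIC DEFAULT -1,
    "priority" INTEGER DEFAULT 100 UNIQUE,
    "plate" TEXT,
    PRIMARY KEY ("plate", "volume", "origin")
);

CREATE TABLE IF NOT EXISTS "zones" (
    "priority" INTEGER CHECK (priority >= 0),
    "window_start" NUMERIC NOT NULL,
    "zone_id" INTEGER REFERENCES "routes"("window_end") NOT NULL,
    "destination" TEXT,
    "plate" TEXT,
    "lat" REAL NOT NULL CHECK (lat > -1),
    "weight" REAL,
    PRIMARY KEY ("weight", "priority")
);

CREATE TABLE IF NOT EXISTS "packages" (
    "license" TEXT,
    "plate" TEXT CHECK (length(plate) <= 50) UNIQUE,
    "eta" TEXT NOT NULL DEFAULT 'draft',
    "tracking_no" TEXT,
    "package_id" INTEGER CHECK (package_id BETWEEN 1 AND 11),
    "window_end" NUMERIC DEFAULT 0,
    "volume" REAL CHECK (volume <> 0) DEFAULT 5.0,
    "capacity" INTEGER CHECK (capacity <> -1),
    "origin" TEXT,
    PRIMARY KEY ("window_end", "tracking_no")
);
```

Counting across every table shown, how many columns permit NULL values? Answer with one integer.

12

routes: 4 nullable (weight, license, route_id, priority — PK (plate, volume, origin) and explicit NOT NULL columns excluded).
zones: 2 nullable (destination, plate — PK (weight, priority) and explicit NOT NULL columns excluded).
packages: 6 nullable (license, plate, package_id, volume, capacity, origin — PK (window_end, tracking_no) and explicit NOT NULL columns excluded).
Total: 4 + 2 + 6 = 12.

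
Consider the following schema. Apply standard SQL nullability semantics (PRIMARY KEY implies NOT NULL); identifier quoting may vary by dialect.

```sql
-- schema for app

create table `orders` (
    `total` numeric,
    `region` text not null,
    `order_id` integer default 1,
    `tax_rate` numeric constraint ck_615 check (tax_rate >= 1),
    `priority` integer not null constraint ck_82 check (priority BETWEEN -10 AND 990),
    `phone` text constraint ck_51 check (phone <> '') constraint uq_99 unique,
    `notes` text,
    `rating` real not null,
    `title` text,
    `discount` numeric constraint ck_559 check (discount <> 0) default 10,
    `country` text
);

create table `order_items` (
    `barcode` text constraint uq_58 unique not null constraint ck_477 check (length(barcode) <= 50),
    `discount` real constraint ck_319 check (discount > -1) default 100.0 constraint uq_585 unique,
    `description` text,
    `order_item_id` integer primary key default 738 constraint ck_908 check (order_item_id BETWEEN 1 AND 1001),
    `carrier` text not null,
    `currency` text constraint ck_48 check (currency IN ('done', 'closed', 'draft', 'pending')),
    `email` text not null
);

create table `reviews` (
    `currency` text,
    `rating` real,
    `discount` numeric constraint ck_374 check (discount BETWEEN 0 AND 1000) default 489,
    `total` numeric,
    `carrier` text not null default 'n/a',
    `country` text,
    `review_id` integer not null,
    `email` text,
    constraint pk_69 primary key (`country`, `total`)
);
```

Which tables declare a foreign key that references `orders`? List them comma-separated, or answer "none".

none

No REFERENCES clause anywhere in the schema names orders.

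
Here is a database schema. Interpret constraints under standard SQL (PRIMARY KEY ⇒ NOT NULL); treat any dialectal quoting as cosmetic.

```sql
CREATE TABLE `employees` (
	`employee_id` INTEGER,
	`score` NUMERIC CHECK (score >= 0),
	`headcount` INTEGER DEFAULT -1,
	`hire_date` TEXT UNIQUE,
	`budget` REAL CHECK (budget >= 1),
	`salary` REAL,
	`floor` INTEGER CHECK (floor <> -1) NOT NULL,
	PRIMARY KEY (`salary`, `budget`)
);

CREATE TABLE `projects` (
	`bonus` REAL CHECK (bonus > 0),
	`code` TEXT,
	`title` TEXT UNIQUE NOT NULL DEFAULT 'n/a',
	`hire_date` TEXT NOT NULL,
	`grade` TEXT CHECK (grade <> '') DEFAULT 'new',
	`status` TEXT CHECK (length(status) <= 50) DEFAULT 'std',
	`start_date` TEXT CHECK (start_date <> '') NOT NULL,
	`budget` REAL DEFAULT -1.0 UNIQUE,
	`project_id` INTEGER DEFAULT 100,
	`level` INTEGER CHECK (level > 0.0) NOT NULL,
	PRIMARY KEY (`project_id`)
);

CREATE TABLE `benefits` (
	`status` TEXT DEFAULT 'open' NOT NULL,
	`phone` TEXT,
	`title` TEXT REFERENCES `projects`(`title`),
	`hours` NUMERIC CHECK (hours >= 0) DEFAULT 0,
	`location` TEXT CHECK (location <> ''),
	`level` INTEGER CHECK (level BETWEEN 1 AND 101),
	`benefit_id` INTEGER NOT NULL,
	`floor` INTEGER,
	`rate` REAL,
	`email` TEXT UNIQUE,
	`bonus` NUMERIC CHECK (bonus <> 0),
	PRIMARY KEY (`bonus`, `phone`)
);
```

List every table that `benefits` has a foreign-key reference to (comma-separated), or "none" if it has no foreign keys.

projects

- title REFERENCES projects(title).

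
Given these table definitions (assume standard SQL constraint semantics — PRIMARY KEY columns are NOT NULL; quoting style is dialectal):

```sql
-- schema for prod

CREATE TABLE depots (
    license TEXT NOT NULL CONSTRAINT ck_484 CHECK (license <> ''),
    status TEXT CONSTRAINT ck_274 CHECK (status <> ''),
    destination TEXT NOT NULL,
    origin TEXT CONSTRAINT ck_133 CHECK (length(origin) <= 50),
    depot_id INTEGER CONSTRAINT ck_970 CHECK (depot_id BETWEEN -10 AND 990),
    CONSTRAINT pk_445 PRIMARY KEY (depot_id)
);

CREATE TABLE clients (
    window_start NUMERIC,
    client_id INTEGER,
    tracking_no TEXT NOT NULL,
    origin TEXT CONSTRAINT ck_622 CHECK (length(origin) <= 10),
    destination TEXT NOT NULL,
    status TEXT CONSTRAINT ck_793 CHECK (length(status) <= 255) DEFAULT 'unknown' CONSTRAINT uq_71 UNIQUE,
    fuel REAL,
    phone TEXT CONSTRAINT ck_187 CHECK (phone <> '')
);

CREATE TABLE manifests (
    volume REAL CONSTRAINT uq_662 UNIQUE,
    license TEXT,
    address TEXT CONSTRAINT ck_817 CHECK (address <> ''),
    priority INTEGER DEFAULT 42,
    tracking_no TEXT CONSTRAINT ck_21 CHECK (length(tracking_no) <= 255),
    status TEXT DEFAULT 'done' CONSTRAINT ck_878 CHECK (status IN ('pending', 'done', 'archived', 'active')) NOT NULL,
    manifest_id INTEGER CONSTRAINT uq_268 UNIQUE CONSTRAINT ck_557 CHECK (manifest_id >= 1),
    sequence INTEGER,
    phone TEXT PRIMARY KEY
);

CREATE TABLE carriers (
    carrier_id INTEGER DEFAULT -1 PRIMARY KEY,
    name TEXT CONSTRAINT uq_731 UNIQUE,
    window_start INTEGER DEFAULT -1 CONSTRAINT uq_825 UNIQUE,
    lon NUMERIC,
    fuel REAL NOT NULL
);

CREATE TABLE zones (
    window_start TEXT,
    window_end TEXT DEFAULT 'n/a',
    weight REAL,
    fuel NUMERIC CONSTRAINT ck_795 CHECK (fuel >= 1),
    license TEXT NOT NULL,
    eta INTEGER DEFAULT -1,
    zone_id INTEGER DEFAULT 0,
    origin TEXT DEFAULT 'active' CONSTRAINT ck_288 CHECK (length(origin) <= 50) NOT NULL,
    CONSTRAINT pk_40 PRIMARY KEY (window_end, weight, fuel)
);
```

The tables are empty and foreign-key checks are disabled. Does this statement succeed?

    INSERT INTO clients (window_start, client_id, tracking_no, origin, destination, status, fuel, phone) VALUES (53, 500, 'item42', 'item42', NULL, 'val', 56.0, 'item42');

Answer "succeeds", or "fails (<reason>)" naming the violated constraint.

fails (NOT NULL on destination)

destination is explicitly set to NULL, but destination is declared NOT NULL.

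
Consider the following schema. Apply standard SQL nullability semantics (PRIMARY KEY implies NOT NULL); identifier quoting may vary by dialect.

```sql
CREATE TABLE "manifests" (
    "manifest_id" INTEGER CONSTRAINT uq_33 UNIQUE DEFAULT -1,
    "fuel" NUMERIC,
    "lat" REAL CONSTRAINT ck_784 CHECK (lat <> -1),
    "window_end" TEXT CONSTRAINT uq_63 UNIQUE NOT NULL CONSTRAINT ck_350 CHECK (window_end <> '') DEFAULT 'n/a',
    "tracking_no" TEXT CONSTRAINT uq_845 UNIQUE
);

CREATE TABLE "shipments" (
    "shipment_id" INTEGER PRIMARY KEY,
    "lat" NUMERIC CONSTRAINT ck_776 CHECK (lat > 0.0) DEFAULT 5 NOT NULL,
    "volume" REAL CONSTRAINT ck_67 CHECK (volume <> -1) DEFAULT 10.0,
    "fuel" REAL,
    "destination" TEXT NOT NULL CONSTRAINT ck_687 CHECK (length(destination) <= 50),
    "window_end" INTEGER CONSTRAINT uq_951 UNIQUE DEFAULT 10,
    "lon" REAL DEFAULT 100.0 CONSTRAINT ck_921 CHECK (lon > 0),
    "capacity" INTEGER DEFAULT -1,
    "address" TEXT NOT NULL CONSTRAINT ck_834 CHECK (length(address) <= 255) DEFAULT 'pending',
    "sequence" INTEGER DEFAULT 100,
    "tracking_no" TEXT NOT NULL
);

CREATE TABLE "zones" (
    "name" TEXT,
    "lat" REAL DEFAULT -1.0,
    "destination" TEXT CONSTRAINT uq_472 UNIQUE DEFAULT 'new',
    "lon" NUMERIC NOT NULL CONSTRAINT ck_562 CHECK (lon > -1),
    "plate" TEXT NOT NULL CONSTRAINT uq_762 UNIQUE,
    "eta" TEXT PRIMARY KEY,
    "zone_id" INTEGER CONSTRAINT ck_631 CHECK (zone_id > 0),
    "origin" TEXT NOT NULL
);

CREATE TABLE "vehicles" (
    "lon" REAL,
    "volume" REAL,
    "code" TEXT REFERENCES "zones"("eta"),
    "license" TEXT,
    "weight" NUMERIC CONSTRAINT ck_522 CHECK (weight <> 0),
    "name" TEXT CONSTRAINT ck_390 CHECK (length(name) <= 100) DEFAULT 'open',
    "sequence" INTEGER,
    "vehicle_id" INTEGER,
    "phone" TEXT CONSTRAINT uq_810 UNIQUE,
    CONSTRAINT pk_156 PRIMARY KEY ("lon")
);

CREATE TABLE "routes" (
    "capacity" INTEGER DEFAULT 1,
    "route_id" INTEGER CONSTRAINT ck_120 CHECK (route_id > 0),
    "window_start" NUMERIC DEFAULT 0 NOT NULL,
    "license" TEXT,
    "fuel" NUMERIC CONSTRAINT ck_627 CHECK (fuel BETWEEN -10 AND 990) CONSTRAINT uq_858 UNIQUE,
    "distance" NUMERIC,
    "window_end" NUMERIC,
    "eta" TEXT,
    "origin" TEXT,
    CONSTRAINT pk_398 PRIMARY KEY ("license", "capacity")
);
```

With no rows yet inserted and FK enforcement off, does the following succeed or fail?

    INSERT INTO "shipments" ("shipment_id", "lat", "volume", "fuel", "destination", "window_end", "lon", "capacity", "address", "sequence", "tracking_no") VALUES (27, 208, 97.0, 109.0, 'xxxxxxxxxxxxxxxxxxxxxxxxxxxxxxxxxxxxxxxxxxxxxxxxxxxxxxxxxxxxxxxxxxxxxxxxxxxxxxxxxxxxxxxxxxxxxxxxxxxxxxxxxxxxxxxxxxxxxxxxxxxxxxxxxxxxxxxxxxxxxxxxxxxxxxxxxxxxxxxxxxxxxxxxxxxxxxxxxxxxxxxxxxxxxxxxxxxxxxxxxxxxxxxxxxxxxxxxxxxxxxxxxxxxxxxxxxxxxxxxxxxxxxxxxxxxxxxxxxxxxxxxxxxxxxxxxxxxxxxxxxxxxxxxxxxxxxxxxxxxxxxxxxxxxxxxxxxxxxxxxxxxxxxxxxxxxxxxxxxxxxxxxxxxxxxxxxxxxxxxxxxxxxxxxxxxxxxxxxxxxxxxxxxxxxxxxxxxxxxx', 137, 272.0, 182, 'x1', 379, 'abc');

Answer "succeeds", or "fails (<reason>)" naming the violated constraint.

The value 'xxxxxxxxxxxxxxxxxxxxxxxxxxxxxxxxxxxxxxxxxxxxxxxxxxxxxxxxxxxxxxxxxxxxxxxxxxxxxxxxxxxxxxxxxxxxxxxxxxxxxxxxxxxxxxxxxxxxxxxxxxxxxxxxxxxxxxxxxxxxxxxxxxxxxxxxxxxxxxxxxxxxxxxxxxxxxxxxxxxxxxxxxxxxxxxxxxxxxxxxxxxxxxxxxxxxxxxxxxxxxxxxxxxxxxxxxxxxxxxxxxxxxxxxxxxxxxxxxxxxxxxxxxxxxxxxxxxxxxxxxxxxxxxxxxxxxxxxxxxxxxxxxxxxxxxxxxxxxxxxxxxxxxxxxxxxxxxxxxxxxxxxxxxxxxxxxxxxxxxxxxxxxxxxxxxxxxxxxxxxxxxxxxxxxxxxxxxxxxxx' for destination violates CHECK (length(destination) <= 50).

fails (CHECK on destination)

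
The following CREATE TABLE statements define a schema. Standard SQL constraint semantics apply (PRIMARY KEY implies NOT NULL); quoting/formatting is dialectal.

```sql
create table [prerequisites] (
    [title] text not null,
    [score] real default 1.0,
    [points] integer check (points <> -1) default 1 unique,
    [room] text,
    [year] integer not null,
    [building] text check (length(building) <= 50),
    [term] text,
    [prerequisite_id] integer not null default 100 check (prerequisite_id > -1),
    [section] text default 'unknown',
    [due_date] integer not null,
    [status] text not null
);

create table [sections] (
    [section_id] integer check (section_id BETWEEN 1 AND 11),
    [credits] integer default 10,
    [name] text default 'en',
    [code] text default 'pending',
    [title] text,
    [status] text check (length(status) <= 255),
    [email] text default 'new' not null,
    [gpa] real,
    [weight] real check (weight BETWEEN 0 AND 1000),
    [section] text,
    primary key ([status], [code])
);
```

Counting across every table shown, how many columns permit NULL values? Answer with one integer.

prerequisites: 6 nullable (score, points, room, building, term, section — PK none and explicit NOT NULL columns excluded).
sections: 7 nullable (section_id, credits, name, title, gpa, weight, section — PK (status, code) and explicit NOT NULL columns excluded).
Total: 6 + 7 = 13.

13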